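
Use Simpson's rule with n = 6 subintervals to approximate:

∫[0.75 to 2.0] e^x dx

f(x) = e^x
a = 0.75, b = 2.0, n = 6
h = (b - a)/n = 0.208333

Simpson's rule: (h/3)[f(x₀) + 4f(x₁) + 2f(x₂) + ... + f(xₙ)]

x_0 = 0.7500, f(x_0) = 2.117000, coefficient = 1
x_1 = 0.9583, f(x_1) = 2.607347, coefficient = 4
x_2 = 1.1667, f(x_2) = 3.211271, coefficient = 2
x_3 = 1.3750, f(x_3) = 3.955077, coefficient = 4
x_4 = 1.5833, f(x_4) = 4.871166, coefficient = 2
x_5 = 1.7917, f(x_5) = 5.999443, coefficient = 4
x_6 = 2.0000, f(x_6) = 7.389056, coefficient = 1

I ≈ (0.208333/3) × 75.918398 = 5.272111
Exact value: 5.272056
Error: 0.000055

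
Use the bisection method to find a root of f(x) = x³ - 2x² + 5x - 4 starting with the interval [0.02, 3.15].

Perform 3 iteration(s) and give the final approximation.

f(x) = x³ - 2x² + 5x - 4
Initial interval: [0.02, 3.15]

Iteration 1:
  c_1 = (0.020000 + 3.150000)/2 = 1.585000
  f(c_1) = f(1.585000) = 2.882427
  f(a) × f(c) < 0, new interval: [0.020000, 1.585000]
Iteration 2:
  c_2 = (0.020000 + 1.585000)/2 = 0.802500
  f(c_2) = f(0.802500) = -0.758697
  f(a) × f(c) ≥ 0, new interval: [0.802500, 1.585000]
Iteration 3:
  c_3 = (0.802500 + 1.585000)/2 = 1.193750
  f(c_3) = f(1.193750) = 0.819812
  f(a) × f(c) < 0, new interval: [0.802500, 1.193750]

After 3 iteration(s), the approximation is c_3 = 1.193750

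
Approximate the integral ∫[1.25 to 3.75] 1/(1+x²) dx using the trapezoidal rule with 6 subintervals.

f(x) = 1/(1+x²)
a = 1.25, b = 3.75, n = 6
h = (b - a)/n = 0.416667

Trapezoidal rule: (h/2)[f(x₀) + 2f(x₁) + 2f(x₂) + ... + f(xₙ)]

x_0 = 1.2500, f(x_0) = 0.390244, coefficient = 1
x_1 = 1.6667, f(x_1) = 0.264706, coefficient = 2
x_2 = 2.0833, f(x_2) = 0.187256, coefficient = 2
x_3 = 2.5000, f(x_3) = 0.137931, coefficient = 2
x_4 = 2.9167, f(x_4) = 0.105186, coefficient = 2
x_5 = 3.3333, f(x_5) = 0.082569, coefficient = 2
x_6 = 3.7500, f(x_6) = 0.066390, coefficient = 1

I ≈ (0.416667/2) × 2.011930 = 0.419152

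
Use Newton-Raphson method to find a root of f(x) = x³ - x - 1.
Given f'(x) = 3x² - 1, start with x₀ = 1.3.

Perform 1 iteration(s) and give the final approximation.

f(x) = x³ - x - 1
f'(x) = 3x² - 1
x₀ = 1.3

Newton-Raphson formula: x_{n+1} = x_n - f(x_n)/f'(x_n)

Iteration 1:
  f(1.300000) = -0.103000
  f'(1.300000) = 4.070000
  x_1 = 1.300000 - (-0.103000)/4.070000 = 1.325307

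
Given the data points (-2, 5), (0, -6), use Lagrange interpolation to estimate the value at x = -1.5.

Lagrange interpolation formula:
P(x) = Σ yᵢ × Lᵢ(x)
where Lᵢ(x) = Π_{j≠i} (x - xⱼ)/(xᵢ - xⱼ)

L_0(-1.5) = (-1.5 - 0)/(-2 - 0) = 0.750000
L_1(-1.5) = (-1.5 - (-2))/(0 - (-2)) = 0.250000

P(-1.5) = 5×L_0(-1.5) + (-6)×L_1(-1.5)
P(-1.5) = 2.250000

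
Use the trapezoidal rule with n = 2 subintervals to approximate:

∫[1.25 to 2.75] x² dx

f(x) = x²
a = 1.25, b = 2.75, n = 2
h = (b - a)/n = 0.750000

Trapezoidal rule: (h/2)[f(x₀) + 2f(x₁) + 2f(x₂) + ... + f(xₙ)]

x_0 = 1.2500, f(x_0) = 1.562500, coefficient = 1
x_1 = 2.0000, f(x_1) = 4.000000, coefficient = 2
x_2 = 2.7500, f(x_2) = 7.562500, coefficient = 1

I ≈ (0.750000/2) × 17.125000 = 6.421875
Exact value: 6.281250
Error: 0.140625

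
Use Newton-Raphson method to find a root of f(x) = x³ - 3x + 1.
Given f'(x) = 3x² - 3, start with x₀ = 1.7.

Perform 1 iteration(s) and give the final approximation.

f(x) = x³ - 3x + 1
f'(x) = 3x² - 3
x₀ = 1.7

Newton-Raphson formula: x_{n+1} = x_n - f(x_n)/f'(x_n)

Iteration 1:
  f(1.700000) = 0.813000
  f'(1.700000) = 5.670000
  x_1 = 1.700000 - 0.813000/5.670000 = 1.556614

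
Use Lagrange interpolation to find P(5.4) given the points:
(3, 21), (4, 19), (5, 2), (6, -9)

Lagrange interpolation formula:
P(x) = Σ yᵢ × Lᵢ(x)
where Lᵢ(x) = Π_{j≠i} (x - xⱼ)/(xᵢ - xⱼ)

L_0(5.4) = (5.4 - 4)/(3 - 4) × (5.4 - 5)/(3 - 5) × (5.4 - 6)/(3 - 6) = 0.056000
L_1(5.4) = (5.4 - 3)/(4 - 3) × (5.4 - 5)/(4 - 5) × (5.4 - 6)/(4 - 6) = -0.288000
L_2(5.4) = (5.4 - 3)/(5 - 3) × (5.4 - 4)/(5 - 4) × (5.4 - 6)/(5 - 6) = 1.008000
L_3(5.4) = (5.4 - 3)/(6 - 3) × (5.4 - 4)/(6 - 4) × (5.4 - 5)/(6 - 5) = 0.224000

P(5.4) = 21×L_0(5.4) + 19×L_1(5.4) + 2×L_2(5.4) + (-9)×L_3(5.4)
P(5.4) = -4.296000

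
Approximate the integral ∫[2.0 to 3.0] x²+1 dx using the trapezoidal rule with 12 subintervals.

f(x) = x²+1
a = 2.0, b = 3.0, n = 12
h = (b - a)/n = 0.083333

Trapezoidal rule: (h/2)[f(x₀) + 2f(x₁) + 2f(x₂) + ... + f(xₙ)]

x_0 = 2.0000, f(x_0) = 5.000000, coefficient = 1
x_1 = 2.0833, f(x_1) = 5.340278, coefficient = 2
x_2 = 2.1667, f(x_2) = 5.694444, coefficient = 2
x_3 = 2.2500, f(x_3) = 6.062500, coefficient = 2
x_4 = 2.3333, f(x_4) = 6.444444, coefficient = 2
x_5 = 2.4167, f(x_5) = 6.840278, coefficient = 2
x_6 = 2.5000, f(x_6) = 7.250000, coefficient = 2
x_7 = 2.5833, f(x_7) = 7.673611, coefficient = 2
x_8 = 2.6667, f(x_8) = 8.111111, coefficient = 2
x_9 = 2.7500, f(x_9) = 8.562500, coefficient = 2
x_10 = 2.8333, f(x_10) = 9.027778, coefficient = 2
x_11 = 2.9167, f(x_11) = 9.506944, coefficient = 2
x_12 = 3.0000, f(x_12) = 10.000000, coefficient = 1

I ≈ (0.083333/2) × 176.027778 = 7.334491
Exact value: 7.333333
Error: 0.001157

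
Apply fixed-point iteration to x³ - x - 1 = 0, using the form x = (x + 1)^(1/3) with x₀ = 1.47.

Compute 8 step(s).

Equation: x³ - x - 1 = 0
Fixed-point form: x = (x + 1)^(1/3)
x₀ = 1.47

x_1 = g(1.470000) = 1.351758
x_2 = g(1.351758) = 1.329834
x_3 = g(1.329834) = 1.325689
x_4 = g(1.325689) = 1.324902
x_5 = g(1.324902) = 1.324753
x_6 = g(1.324753) = 1.324725
x_7 = g(1.324725) = 1.324719
x_8 = g(1.324719) = 1.324718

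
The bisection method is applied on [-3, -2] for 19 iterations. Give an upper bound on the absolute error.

Bisection error bound: |error| ≤ (b-a)/2^n
|error| ≤ (-2 - (-3))/2^19 = 1/2^19
|error| ≤ 0.0000019073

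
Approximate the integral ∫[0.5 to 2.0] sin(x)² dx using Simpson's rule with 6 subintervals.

f(x) = sin(x)²
a = 0.5, b = 2.0, n = 6
h = (b - a)/n = 0.250000

Simpson's rule: (h/3)[f(x₀) + 4f(x₁) + 2f(x₂) + ... + f(xₙ)]

x_0 = 0.5000, f(x_0) = 0.229849, coefficient = 1
x_1 = 0.7500, f(x_1) = 0.464631, coefficient = 4
x_2 = 1.0000, f(x_2) = 0.708073, coefficient = 2
x_3 = 1.2500, f(x_3) = 0.900572, coefficient = 4
x_4 = 1.5000, f(x_4) = 0.994996, coefficient = 2
x_5 = 1.7500, f(x_5) = 0.968228, coefficient = 4
x_6 = 2.0000, f(x_6) = 0.826822, coefficient = 1

I ≈ (0.250000/3) × 13.796536 = 1.149711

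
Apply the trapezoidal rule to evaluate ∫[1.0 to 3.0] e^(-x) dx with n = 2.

f(x) = e^(-x)
a = 1.0, b = 3.0, n = 2
h = (b - a)/n = 1.000000

Trapezoidal rule: (h/2)[f(x₀) + 2f(x₁) + 2f(x₂) + ... + f(xₙ)]

x_0 = 1.0000, f(x_0) = 0.367879, coefficient = 1
x_1 = 2.0000, f(x_1) = 0.135335, coefficient = 2
x_2 = 3.0000, f(x_2) = 0.049787, coefficient = 1

I ≈ (1.000000/2) × 0.688337 = 0.344169
Exact value: 0.318092
Error: 0.026076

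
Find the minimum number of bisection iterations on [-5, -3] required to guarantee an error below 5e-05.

We need (b-a)/2^n ≤ 5e-05
(-3 - (-5))/2^n ≤ 5e-05
2/2^n ≤ 5e-05
2^n ≥ 40000
n ≥ log₂(40000) = 15.29
n ≥ 16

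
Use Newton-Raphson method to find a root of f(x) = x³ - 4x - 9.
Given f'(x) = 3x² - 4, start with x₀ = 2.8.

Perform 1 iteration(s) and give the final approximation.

f(x) = x³ - 4x - 9
f'(x) = 3x² - 4
x₀ = 2.8

Newton-Raphson formula: x_{n+1} = x_n - f(x_n)/f'(x_n)

Iteration 1:
  f(2.800000) = 1.752000
  f'(2.800000) = 19.520000
  x_1 = 2.800000 - 1.752000/19.520000 = 2.710246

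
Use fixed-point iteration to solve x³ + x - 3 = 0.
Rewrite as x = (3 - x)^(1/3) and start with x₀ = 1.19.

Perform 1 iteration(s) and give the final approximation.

Equation: x³ + x - 3 = 0
Fixed-point form: x = (3 - x)^(1/3)
x₀ = 1.19

x_1 = g(1.190000) = 1.218689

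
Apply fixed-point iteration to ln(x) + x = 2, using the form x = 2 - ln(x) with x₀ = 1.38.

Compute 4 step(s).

Equation: ln(x) + x = 2
Fixed-point form: x = 2 - ln(x)
x₀ = 1.38

x_1 = g(1.380000) = 1.677917
x_2 = g(1.677917) = 1.482447
x_3 = g(1.482447) = 1.606306
x_4 = g(1.606306) = 1.526063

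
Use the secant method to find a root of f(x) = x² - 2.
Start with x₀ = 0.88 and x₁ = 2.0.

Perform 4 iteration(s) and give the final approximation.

f(x) = x² - 2
x₀ = 0.88, x₁ = 2.0

Secant formula: x_{n+1} = x_n - f(x_n)(x_n - x_{n-1})/(f(x_n) - f(x_{n-1}))

Iteration 1:
  f(0.880000) = -1.225600
  f(2.000000) = 2.000000
  x_2 = 2.000000 - 2.000000×(2.000000 - 0.880000)/(2.000000 - (-1.225600))
       = 1.305556
Iteration 2:
  f(2.000000) = 2.000000
  f(1.305556) = -0.295525
  x_3 = 1.305556 - (-0.295525)×(1.305556 - 2.000000)/(-0.295525 - 2.000000)
       = 1.394958
Iteration 3:
  f(1.305556) = -0.295525
  f(1.394958) = -0.054092
  x_4 = 1.394958 - (-0.054092)×(1.394958 - 1.305556)/(-0.054092 - (-0.295525))
       = 1.414988
Iteration 4:
  f(1.394958) = -0.054092
  f(1.414988) = 0.002192
  x_5 = 1.414988 - 0.002192×(1.414988 - 1.394958)/(0.002192 - (-0.054092))
       = 1.414208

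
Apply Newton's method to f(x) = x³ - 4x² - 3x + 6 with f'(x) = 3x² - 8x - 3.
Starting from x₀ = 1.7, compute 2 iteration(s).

f(x) = x³ - 4x² - 3x + 6
f'(x) = 3x² - 8x - 3
x₀ = 1.7

Newton-Raphson formula: x_{n+1} = x_n - f(x_n)/f'(x_n)

Iteration 1:
  f(1.700000) = -5.747000
  f'(1.700000) = -7.930000
  x_1 = 1.700000 - (-5.747000)/(-7.930000) = 0.975284
Iteration 2:
  f(0.975284) = 0.197104
  f'(0.975284) = -7.948735
  x_2 = 0.975284 - 0.197104/(-7.948735) = 1.000081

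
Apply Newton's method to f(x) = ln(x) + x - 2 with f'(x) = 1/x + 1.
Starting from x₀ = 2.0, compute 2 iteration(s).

f(x) = ln(x) + x - 2
f'(x) = 1/x + 1
x₀ = 2.0

Newton-Raphson formula: x_{n+1} = x_n - f(x_n)/f'(x_n)

Iteration 1:
  f(2.000000) = 0.693147
  f'(2.000000) = 1.500000
  x_1 = 2.000000 - 0.693147/1.500000 = 1.537902
Iteration 2:
  f(1.537902) = -0.031679
  f'(1.537902) = 1.650237
  x_2 = 1.537902 - (-0.031679)/1.650237 = 1.557099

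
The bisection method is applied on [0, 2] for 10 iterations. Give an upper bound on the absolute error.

Bisection error bound: |error| ≤ (b-a)/2^n
|error| ≤ (2 - 0)/2^10 = 2/2^10
|error| ≤ 0.0019531250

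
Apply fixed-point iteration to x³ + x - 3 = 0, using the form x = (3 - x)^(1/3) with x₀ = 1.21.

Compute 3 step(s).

Equation: x³ + x - 3 = 0
Fixed-point form: x = (3 - x)^(1/3)
x₀ = 1.21

x_1 = g(1.210000) = 1.214184
x_2 = g(1.214184) = 1.213237
x_3 = g(1.213237) = 1.213451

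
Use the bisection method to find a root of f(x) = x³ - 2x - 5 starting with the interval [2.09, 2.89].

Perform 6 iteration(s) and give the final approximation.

f(x) = x³ - 2x - 5
Initial interval: [2.09, 2.89]

Iteration 1:
  c_1 = (2.090000 + 2.890000)/2 = 2.490000
  f(c_1) = f(2.490000) = 5.458249
  f(a) × f(c) < 0, new interval: [2.090000, 2.490000]
Iteration 2:
  c_2 = (2.090000 + 2.490000)/2 = 2.290000
  f(c_2) = f(2.290000) = 2.428989
  f(a) × f(c) < 0, new interval: [2.090000, 2.290000]
Iteration 3:
  c_3 = (2.090000 + 2.290000)/2 = 2.190000
  f(c_3) = f(2.190000) = 1.123459
  f(a) × f(c) < 0, new interval: [2.090000, 2.190000]
Iteration 4:
  c_4 = (2.090000 + 2.190000)/2 = 2.140000
  f(c_4) = f(2.140000) = 0.520344
  f(a) × f(c) < 0, new interval: [2.090000, 2.140000]
Iteration 5:
  c_5 = (2.090000 + 2.140000)/2 = 2.115000
  f(c_5) = f(2.115000) = 0.230871
  f(a) × f(c) < 0, new interval: [2.090000, 2.115000]
Iteration 6:
  c_6 = (2.090000 + 2.115000)/2 = 2.102500
  f(c_6) = f(2.102500) = 0.089114
  f(a) × f(c) < 0, new interval: [2.090000, 2.102500]

After 6 iteration(s), the approximation is c_6 = 2.102500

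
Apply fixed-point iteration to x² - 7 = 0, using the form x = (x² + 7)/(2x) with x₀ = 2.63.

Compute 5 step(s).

Equation: x² - 7 = 0
Fixed-point form: x = (x² + 7)/(2x)
x₀ = 2.63

x_1 = g(2.630000) = 2.645798
x_2 = g(2.645798) = 2.645751
x_3 = g(2.645751) = 2.645751
x_4 = g(2.645751) = 2.645751
x_5 = g(2.645751) = 2.645751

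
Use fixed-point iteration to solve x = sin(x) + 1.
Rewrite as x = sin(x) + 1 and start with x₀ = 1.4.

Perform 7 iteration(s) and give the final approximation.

Equation: x = sin(x) + 1
Fixed-point form: x = sin(x) + 1
x₀ = 1.4

x_1 = g(1.400000) = 1.985450
x_2 = g(1.985450) = 1.915256
x_3 = g(1.915256) = 1.941258
x_4 = g(1.941258) = 1.932160
x_5 = g(1.932160) = 1.935415
x_6 = g(1.935415) = 1.934260
x_7 = g(1.934260) = 1.934671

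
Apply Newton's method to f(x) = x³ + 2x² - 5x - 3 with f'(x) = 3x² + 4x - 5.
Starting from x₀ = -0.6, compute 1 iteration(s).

f(x) = x³ + 2x² - 5x - 3
f'(x) = 3x² + 4x - 5
x₀ = -0.6

Newton-Raphson formula: x_{n+1} = x_n - f(x_n)/f'(x_n)

Iteration 1:
  f(-0.600000) = 0.504000
  f'(-0.600000) = -6.320000
  x_1 = -0.600000 - 0.504000/(-6.320000) = -0.520253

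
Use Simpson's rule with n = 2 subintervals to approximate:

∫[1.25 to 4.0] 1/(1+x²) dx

f(x) = 1/(1+x²)
a = 1.25, b = 4.0, n = 2
h = (b - a)/n = 1.375000

Simpson's rule: (h/3)[f(x₀) + 4f(x₁) + 2f(x₂) + ... + f(xₙ)]

x_0 = 1.2500, f(x_0) = 0.390244, coefficient = 1
x_1 = 2.6250, f(x_1) = 0.126733, coefficient = 4
x_2 = 4.0000, f(x_2) = 0.058824, coefficient = 1

I ≈ (1.375000/3) × 0.955998 = 0.438166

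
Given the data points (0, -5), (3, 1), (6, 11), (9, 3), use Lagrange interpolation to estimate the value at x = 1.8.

Lagrange interpolation formula:
P(x) = Σ yᵢ × Lᵢ(x)
where Lᵢ(x) = Π_{j≠i} (x - xⱼ)/(xᵢ - xⱼ)

L_0(1.8) = (1.8 - 3)/(0 - 3) × (1.8 - 6)/(0 - 6) × (1.8 - 9)/(0 - 9) = 0.224000
L_1(1.8) = (1.8 - 0)/(3 - 0) × (1.8 - 6)/(3 - 6) × (1.8 - 9)/(3 - 9) = 1.008000
L_2(1.8) = (1.8 - 0)/(6 - 0) × (1.8 - 3)/(6 - 3) × (1.8 - 9)/(6 - 9) = -0.288000
L_3(1.8) = (1.8 - 0)/(9 - 0) × (1.8 - 3)/(9 - 3) × (1.8 - 6)/(9 - 6) = 0.056000

P(1.8) = (-5)×L_0(1.8) + 1×L_1(1.8) + 11×L_2(1.8) + 3×L_3(1.8)
P(1.8) = -3.112000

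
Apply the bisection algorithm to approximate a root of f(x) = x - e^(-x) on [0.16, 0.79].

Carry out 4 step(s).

f(x) = x - e^(-x)
Initial interval: [0.16, 0.79]

Iteration 1:
  c_1 = (0.160000 + 0.790000)/2 = 0.475000
  f(c_1) = f(0.475000) = -0.146885
  f(a) × f(c) ≥ 0, new interval: [0.475000, 0.790000]
Iteration 2:
  c_2 = (0.475000 + 0.790000)/2 = 0.632500
  f(c_2) = f(0.632500) = 0.101238
  f(a) × f(c) < 0, new interval: [0.475000, 0.632500]
Iteration 3:
  c_3 = (0.475000 + 0.632500)/2 = 0.553750
  f(c_3) = f(0.553750) = -0.021040
  f(a) × f(c) ≥ 0, new interval: [0.553750, 0.632500]
Iteration 4:
  c_4 = (0.553750 + 0.632500)/2 = 0.593125
  f(c_4) = f(0.593125) = 0.040527
  f(a) × f(c) < 0, new interval: [0.553750, 0.593125]

After 4 iteration(s), the approximation is c_4 = 0.593125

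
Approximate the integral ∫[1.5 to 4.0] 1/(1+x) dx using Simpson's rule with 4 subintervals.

f(x) = 1/(1+x)
a = 1.5, b = 4.0, n = 4
h = (b - a)/n = 0.625000

Simpson's rule: (h/3)[f(x₀) + 4f(x₁) + 2f(x₂) + ... + f(xₙ)]

x_0 = 1.5000, f(x_0) = 0.400000, coefficient = 1
x_1 = 2.1250, f(x_1) = 0.320000, coefficient = 4
x_2 = 2.7500, f(x_2) = 0.266667, coefficient = 2
x_3 = 3.3750, f(x_3) = 0.228571, coefficient = 4
x_4 = 4.0000, f(x_4) = 0.200000, coefficient = 1

I ≈ (0.625000/3) × 3.327619 = 0.693254
Exact value: 0.693147
Error: 0.000107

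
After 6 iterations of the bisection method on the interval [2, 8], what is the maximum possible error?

Bisection error bound: |error| ≤ (b-a)/2^n
|error| ≤ (8 - 2)/2^6 = 6/2^6
|error| ≤ 0.0937500000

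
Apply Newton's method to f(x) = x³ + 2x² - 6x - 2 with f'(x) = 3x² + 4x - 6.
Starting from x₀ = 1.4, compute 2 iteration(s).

f(x) = x³ + 2x² - 6x - 2
f'(x) = 3x² + 4x - 6
x₀ = 1.4

Newton-Raphson formula: x_{n+1} = x_n - f(x_n)/f'(x_n)

Iteration 1:
  f(1.400000) = -3.736000
  f'(1.400000) = 5.480000
  x_1 = 1.400000 - (-3.736000)/5.480000 = 2.081752
Iteration 2:
  f(2.081752) = 3.198539
  f'(2.081752) = 15.328079
  x_2 = 2.081752 - 3.198539/15.328079 = 1.873080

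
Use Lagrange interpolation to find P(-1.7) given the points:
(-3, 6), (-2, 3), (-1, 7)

Lagrange interpolation formula:
P(x) = Σ yᵢ × Lᵢ(x)
where Lᵢ(x) = Π_{j≠i} (x - xⱼ)/(xᵢ - xⱼ)

L_0(-1.7) = (-1.7 - (-2))/(-3 - (-2)) × (-1.7 - (-1))/(-3 - (-1)) = -0.105000
L_1(-1.7) = (-1.7 - (-3))/(-2 - (-3)) × (-1.7 - (-1))/(-2 - (-1)) = 0.910000
L_2(-1.7) = (-1.7 - (-3))/(-1 - (-3)) × (-1.7 - (-2))/(-1 - (-2)) = 0.195000

P(-1.7) = 6×L_0(-1.7) + 3×L_1(-1.7) + 7×L_2(-1.7)
P(-1.7) = 3.465000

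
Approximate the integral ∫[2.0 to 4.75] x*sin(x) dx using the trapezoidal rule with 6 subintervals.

f(x) = x*sin(x)
a = 2.0, b = 4.75, n = 6
h = (b - a)/n = 0.458333

Trapezoidal rule: (h/2)[f(x₀) + 2f(x₁) + 2f(x₂) + ... + f(xₙ)]

x_0 = 2.0000, f(x_0) = 1.818595, coefficient = 1
x_1 = 2.4583, f(x_1) = 1.552005, coefficient = 2
x_2 = 2.9167, f(x_2) = 0.650516, coefficient = 2
x_3 = 3.3750, f(x_3) = -0.780617, coefficient = 2
x_4 = 3.8333, f(x_4) = -2.445202, coefficient = 2
x_5 = 4.2917, f(x_5) = -3.917408, coefficient = 2
x_6 = 4.7500, f(x_6) = -4.746641, coefficient = 1

I ≈ (0.458333/2) × -12.809456 = -2.935500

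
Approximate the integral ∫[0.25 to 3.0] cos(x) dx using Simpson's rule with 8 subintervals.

f(x) = cos(x)
a = 0.25, b = 3.0, n = 8
h = (b - a)/n = 0.343750

Simpson's rule: (h/3)[f(x₀) + 4f(x₁) + 2f(x₂) + ... + f(xₙ)]

x_0 = 0.2500, f(x_0) = 0.968912, coefficient = 1
x_1 = 0.5938, f(x_1) = 0.828848, coefficient = 4
x_2 = 0.9375, f(x_2) = 0.591805, coefficient = 2
x_3 = 1.2812, f(x_3) = 0.285517, coefficient = 4
x_4 = 1.6250, f(x_4) = -0.054177, coefficient = 2
x_5 = 1.9688, f(x_5) = -0.387533, coefficient = 4
x_6 = 2.3125, f(x_6) = -0.675545, coefficient = 2
x_7 = 2.6562, f(x_7) = -0.884515, coefficient = 4
x_8 = 3.0000, f(x_8) = -0.989992, coefficient = 1

I ≈ (0.343750/3) × -0.927642 = -0.106292
Exact value: -0.106284
Error: 0.000008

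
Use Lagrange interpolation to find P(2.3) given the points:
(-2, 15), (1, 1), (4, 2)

Lagrange interpolation formula:
P(x) = Σ yᵢ × Lᵢ(x)
where Lᵢ(x) = Π_{j≠i} (x - xⱼ)/(xᵢ - xⱼ)

L_0(2.3) = (2.3 - 1)/(-2 - 1) × (2.3 - 4)/(-2 - 4) = -0.122778
L_1(2.3) = (2.3 - (-2))/(1 - (-2)) × (2.3 - 4)/(1 - 4) = 0.812222
L_2(2.3) = (2.3 - (-2))/(4 - (-2)) × (2.3 - 1)/(4 - 1) = 0.310556

P(2.3) = 15×L_0(2.3) + 1×L_1(2.3) + 2×L_2(2.3)
P(2.3) = -0.408333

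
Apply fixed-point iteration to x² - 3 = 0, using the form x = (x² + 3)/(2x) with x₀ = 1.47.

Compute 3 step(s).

Equation: x² - 3 = 0
Fixed-point form: x = (x² + 3)/(2x)
x₀ = 1.47

x_1 = g(1.470000) = 1.755408
x_2 = g(1.755408) = 1.732206
x_3 = g(1.732206) = 1.732051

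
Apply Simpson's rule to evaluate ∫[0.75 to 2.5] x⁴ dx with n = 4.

f(x) = x⁴
a = 0.75, b = 2.5, n = 4
h = (b - a)/n = 0.437500

Simpson's rule: (h/3)[f(x₀) + 4f(x₁) + 2f(x₂) + ... + f(xₙ)]

x_0 = 0.7500, f(x_0) = 0.316406, coefficient = 1
x_1 = 1.1875, f(x_1) = 1.988541, coefficient = 4
x_2 = 1.6250, f(x_2) = 6.972900, coefficient = 2
x_3 = 2.0625, f(x_3) = 18.095718, coefficient = 4
x_4 = 2.5000, f(x_4) = 39.062500, coefficient = 1

I ≈ (0.437500/3) × 133.661743 = 19.492338
Exact value: 19.483789
Error: 0.008548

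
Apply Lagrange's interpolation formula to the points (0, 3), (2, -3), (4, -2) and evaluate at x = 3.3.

Lagrange interpolation formula:
P(x) = Σ yᵢ × Lᵢ(x)
where Lᵢ(x) = Π_{j≠i} (x - xⱼ)/(xᵢ - xⱼ)

L_0(3.3) = (3.3 - 2)/(0 - 2) × (3.3 - 4)/(0 - 4) = -0.113750
L_1(3.3) = (3.3 - 0)/(2 - 0) × (3.3 - 4)/(2 - 4) = 0.577500
L_2(3.3) = (3.3 - 0)/(4 - 0) × (3.3 - 2)/(4 - 2) = 0.536250

P(3.3) = 3×L_0(3.3) + (-3)×L_1(3.3) + (-2)×L_2(3.3)
P(3.3) = -3.146250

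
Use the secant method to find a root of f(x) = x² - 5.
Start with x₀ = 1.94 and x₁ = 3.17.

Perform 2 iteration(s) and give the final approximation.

f(x) = x² - 5
x₀ = 1.94, x₁ = 3.17

Secant formula: x_{n+1} = x_n - f(x_n)(x_n - x_{n-1})/(f(x_n) - f(x_{n-1}))

Iteration 1:
  f(1.940000) = -1.236400
  f(3.170000) = 5.048900
  x_2 = 3.170000 - 5.048900×(3.170000 - 1.940000)/(5.048900 - (-1.236400))
       = 2.181957
Iteration 2:
  f(3.170000) = 5.048900
  f(2.181957) = -0.239064
  x_3 = 2.181957 - (-0.239064)×(2.181957 - 3.170000)/(-0.239064 - 5.048900)
       = 2.226625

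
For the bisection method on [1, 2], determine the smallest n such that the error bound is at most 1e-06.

We need (b-a)/2^n ≤ 1e-06
(2 - 1)/2^n ≤ 1e-06
1/2^n ≤ 1e-06
2^n ≥ 1000000
n ≥ log₂(1000000) = 19.93
n ≥ 20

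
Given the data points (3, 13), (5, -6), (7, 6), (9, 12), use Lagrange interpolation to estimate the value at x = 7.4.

Lagrange interpolation formula:
P(x) = Σ yᵢ × Lᵢ(x)
where Lᵢ(x) = Π_{j≠i} (x - xⱼ)/(xᵢ - xⱼ)

L_0(7.4) = (7.4 - 5)/(3 - 5) × (7.4 - 7)/(3 - 7) × (7.4 - 9)/(3 - 9) = 0.032000
L_1(7.4) = (7.4 - 3)/(5 - 3) × (7.4 - 7)/(5 - 7) × (7.4 - 9)/(5 - 9) = -0.176000
L_2(7.4) = (7.4 - 3)/(7 - 3) × (7.4 - 5)/(7 - 5) × (7.4 - 9)/(7 - 9) = 1.056000
L_3(7.4) = (7.4 - 3)/(9 - 3) × (7.4 - 5)/(9 - 5) × (7.4 - 7)/(9 - 7) = 0.088000

P(7.4) = 13×L_0(7.4) + (-6)×L_1(7.4) + 6×L_2(7.4) + 12×L_3(7.4)
P(7.4) = 8.864000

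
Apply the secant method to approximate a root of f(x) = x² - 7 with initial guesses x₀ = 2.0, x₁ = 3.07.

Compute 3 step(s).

f(x) = x² - 7
x₀ = 2.0, x₁ = 3.07

Secant formula: x_{n+1} = x_n - f(x_n)(x_n - x_{n-1})/(f(x_n) - f(x_{n-1}))

Iteration 1:
  f(2.000000) = -3.000000
  f(3.070000) = 2.424900
  x_2 = 3.070000 - 2.424900×(3.070000 - 2.000000)/(2.424900 - (-3.000000))
       = 2.591716
Iteration 2:
  f(3.070000) = 2.424900
  f(2.591716) = -0.283008
  x_3 = 2.591716 - (-0.283008)×(2.591716 - 3.070000)/(-0.283008 - 2.424900)
       = 2.641702
Iteration 3:
  f(2.591716) = -0.283008
  f(2.641702) = -0.021409
  x_4 = 2.641702 - (-0.021409)×(2.641702 - 2.591716)/(-0.021409 - (-0.283008))
       = 2.645793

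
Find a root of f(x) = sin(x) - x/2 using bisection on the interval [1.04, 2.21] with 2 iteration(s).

f(x) = sin(x) - x/2
Initial interval: [1.04, 2.21]

Iteration 1:
  c_1 = (1.040000 + 2.210000)/2 = 1.625000
  f(c_1) = f(1.625000) = 0.186031
  f(a) × f(c) ≥ 0, new interval: [1.625000, 2.210000]
Iteration 2:
  c_2 = (1.625000 + 2.210000)/2 = 1.917500
  f(c_2) = f(1.917500) = -0.018252
  f(a) × f(c) < 0, new interval: [1.625000, 1.917500]

After 2 iteration(s), the approximation is c_2 = 1.917500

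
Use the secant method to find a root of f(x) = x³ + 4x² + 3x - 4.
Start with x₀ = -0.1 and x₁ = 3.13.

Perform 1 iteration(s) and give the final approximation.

f(x) = x³ + 4x² + 3x - 4
x₀ = -0.1, x₁ = 3.13

Secant formula: x_{n+1} = x_n - f(x_n)(x_n - x_{n-1})/(f(x_n) - f(x_{n-1}))

Iteration 1:
  f(-0.100000) = -4.261000
  f(3.130000) = 75.241897
  x_2 = 3.130000 - 75.241897×(3.130000 - (-0.100000))/(75.241897 - (-4.261000))
       = 0.073114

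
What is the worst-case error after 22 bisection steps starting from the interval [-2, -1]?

Bisection error bound: |error| ≤ (b-a)/2^n
|error| ≤ (-1 - (-2))/2^22 = 1/2^22
|error| ≤ 0.0000002384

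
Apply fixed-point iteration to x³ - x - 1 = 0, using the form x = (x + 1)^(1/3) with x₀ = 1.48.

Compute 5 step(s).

Equation: x³ - x - 1 = 0
Fixed-point form: x = (x + 1)^(1/3)
x₀ = 1.48

x_1 = g(1.480000) = 1.353580
x_2 = g(1.353580) = 1.330178
x_3 = g(1.330178) = 1.325754
x_4 = g(1.325754) = 1.324915
x_5 = g(1.324915) = 1.324755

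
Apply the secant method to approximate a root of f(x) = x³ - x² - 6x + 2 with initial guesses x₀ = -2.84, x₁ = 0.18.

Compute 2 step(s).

f(x) = x³ - x² - 6x + 2
x₀ = -2.84, x₁ = 0.18

Secant formula: x_{n+1} = x_n - f(x_n)(x_n - x_{n-1})/(f(x_n) - f(x_{n-1}))

Iteration 1:
  f(-2.840000) = -11.931904
  f(0.180000) = 0.893432
  x_2 = 0.180000 - 0.893432×(0.180000 - (-2.840000))/(0.893432 - (-11.931904))
       = -0.030378
Iteration 2:
  f(0.180000) = 0.893432
  f(-0.030378) = 2.181315
  x_3 = -0.030378 - 2.181315×(-0.030378 - 0.180000)/(2.181315 - 0.893432)
       = 0.325943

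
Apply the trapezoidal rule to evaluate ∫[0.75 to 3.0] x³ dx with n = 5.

f(x) = x³
a = 0.75, b = 3.0, n = 5
h = (b - a)/n = 0.450000

Trapezoidal rule: (h/2)[f(x₀) + 2f(x₁) + 2f(x₂) + ... + f(xₙ)]

x_0 = 0.7500, f(x_0) = 0.421875, coefficient = 1
x_1 = 1.2000, f(x_1) = 1.728000, coefficient = 2
x_2 = 1.6500, f(x_2) = 4.492125, coefficient = 2
x_3 = 2.1000, f(x_3) = 9.261000, coefficient = 2
x_4 = 2.5500, f(x_4) = 16.581375, coefficient = 2
x_5 = 3.0000, f(x_5) = 27.000000, coefficient = 1

I ≈ (0.450000/2) × 91.546875 = 20.598047
Exact value: 20.170898
Error: 0.427148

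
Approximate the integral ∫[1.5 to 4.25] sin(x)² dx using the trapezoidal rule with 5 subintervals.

f(x) = sin(x)²
a = 1.5, b = 4.25, n = 5
h = (b - a)/n = 0.550000

Trapezoidal rule: (h/2)[f(x₀) + 2f(x₁) + 2f(x₂) + ... + f(xₙ)]

x_0 = 1.5000, f(x_0) = 0.994996, coefficient = 1
x_1 = 2.0500, f(x_1) = 0.787412, coefficient = 2
x_2 = 2.6000, f(x_2) = 0.265742, coefficient = 2
x_3 = 3.1500, f(x_3) = 0.000071, coefficient = 2
x_4 = 3.7000, f(x_4) = 0.280726, coefficient = 2
x_5 = 4.2500, f(x_5) = 0.801006, coefficient = 1

I ≈ (0.550000/2) × 4.463904 = 1.227573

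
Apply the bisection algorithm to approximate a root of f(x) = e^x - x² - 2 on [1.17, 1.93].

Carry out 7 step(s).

f(x) = e^x - x² - 2
Initial interval: [1.17, 1.93]

Iteration 1:
  c_1 = (1.170000 + 1.930000)/2 = 1.550000
  f(c_1) = f(1.550000) = 0.308970
  f(a) × f(c) < 0, new interval: [1.170000, 1.550000]
Iteration 2:
  c_2 = (1.170000 + 1.550000)/2 = 1.360000
  f(c_2) = f(1.360000) = 0.046593
  f(a) × f(c) < 0, new interval: [1.170000, 1.360000]
Iteration 3:
  c_3 = (1.170000 + 1.360000)/2 = 1.265000
  f(c_3) = f(1.265000) = -0.057132
  f(a) × f(c) ≥ 0, new interval: [1.265000, 1.360000]
Iteration 4:
  c_4 = (1.265000 + 1.360000)/2 = 1.312500
  f(c_4) = f(1.312500) = -0.007206
  f(a) × f(c) ≥ 0, new interval: [1.312500, 1.360000]
Iteration 5:
  c_5 = (1.312500 + 1.360000)/2 = 1.336250
  f(c_5) = f(1.336250) = 0.019185
  f(a) × f(c) < 0, new interval: [1.312500, 1.336250]
Iteration 6:
  c_6 = (1.312500 + 1.336250)/2 = 1.324375
  f(c_6) = f(1.324375) = 0.005866
  f(a) × f(c) < 0, new interval: [1.312500, 1.324375]
Iteration 7:
  c_7 = (1.312500 + 1.324375)/2 = 1.318437
  f(c_7) = f(1.318437) = -0.000701
  f(a) × f(c) ≥ 0, new interval: [1.318437, 1.324375]

After 7 iteration(s), the approximation is c_7 = 1.318437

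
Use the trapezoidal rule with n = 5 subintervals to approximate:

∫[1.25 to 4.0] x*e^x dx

f(x) = x*e^x
a = 1.25, b = 4.0, n = 5
h = (b - a)/n = 0.550000

Trapezoidal rule: (h/2)[f(x₀) + 2f(x₁) + 2f(x₂) + ... + f(xₙ)]

x_0 = 1.2500, f(x_0) = 4.362929, coefficient = 1
x_1 = 1.8000, f(x_1) = 10.889365, coefficient = 2
x_2 = 2.3500, f(x_2) = 24.641089, coefficient = 2
x_3 = 2.9000, f(x_3) = 52.705022, coefficient = 2
x_4 = 3.4500, f(x_4) = 108.676353, coefficient = 2
x_5 = 4.0000, f(x_5) = 218.392600, coefficient = 1

I ≈ (0.550000/2) × 616.579187 = 169.559277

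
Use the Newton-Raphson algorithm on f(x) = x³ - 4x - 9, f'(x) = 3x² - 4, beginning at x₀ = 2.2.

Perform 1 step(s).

f(x) = x³ - 4x - 9
f'(x) = 3x² - 4
x₀ = 2.2

Newton-Raphson formula: x_{n+1} = x_n - f(x_n)/f'(x_n)

Iteration 1:
  f(2.200000) = -7.152000
  f'(2.200000) = 10.520000
  x_1 = 2.200000 - (-7.152000)/10.520000 = 2.879848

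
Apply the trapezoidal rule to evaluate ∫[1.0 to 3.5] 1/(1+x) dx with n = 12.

f(x) = 1/(1+x)
a = 1.0, b = 3.5, n = 12
h = (b - a)/n = 0.208333

Trapezoidal rule: (h/2)[f(x₀) + 2f(x₁) + 2f(x₂) + ... + f(xₙ)]

x_0 = 1.0000, f(x_0) = 0.500000, coefficient = 1
x_1 = 1.2083, f(x_1) = 0.452830, coefficient = 2
x_2 = 1.4167, f(x_2) = 0.413793, coefficient = 2
x_3 = 1.6250, f(x_3) = 0.380952, coefficient = 2
x_4 = 1.8333, f(x_4) = 0.352941, coefficient = 2
x_5 = 2.0417, f(x_5) = 0.328767, coefficient = 2
x_6 = 2.2500, f(x_6) = 0.307692, coefficient = 2
x_7 = 2.4583, f(x_7) = 0.289157, coefficient = 2
x_8 = 2.6667, f(x_8) = 0.272727, coefficient = 2
x_9 = 2.8750, f(x_9) = 0.258065, coefficient = 2
x_10 = 3.0833, f(x_10) = 0.244898, coefficient = 2
x_11 = 3.2917, f(x_11) = 0.233010, coefficient = 2
x_12 = 3.5000, f(x_12) = 0.222222, coefficient = 1

I ≈ (0.208333/2) × 7.791887 = 0.811655
Exact value: 0.810930
Error: 0.000725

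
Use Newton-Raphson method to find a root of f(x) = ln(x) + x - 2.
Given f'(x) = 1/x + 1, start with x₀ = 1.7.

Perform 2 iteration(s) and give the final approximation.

f(x) = ln(x) + x - 2
f'(x) = 1/x + 1
x₀ = 1.7

Newton-Raphson formula: x_{n+1} = x_n - f(x_n)/f'(x_n)

Iteration 1:
  f(1.700000) = 0.230628
  f'(1.700000) = 1.588235
  x_1 = 1.700000 - 0.230628/1.588235 = 1.554790
Iteration 2:
  f(1.554790) = -0.003870
  f'(1.554790) = 1.643174
  x_2 = 1.554790 - (-0.003870)/1.643174 = 1.557145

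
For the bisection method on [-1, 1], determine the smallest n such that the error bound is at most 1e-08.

We need (b-a)/2^n ≤ 1e-08
(1 - (-1))/2^n ≤ 1e-08
2/2^n ≤ 1e-08
2^n ≥ 200000000
n ≥ log₂(200000000) = 27.58
n ≥ 28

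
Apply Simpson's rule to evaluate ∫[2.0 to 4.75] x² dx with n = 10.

f(x) = x²
a = 2.0, b = 4.75, n = 10
h = (b - a)/n = 0.275000

Simpson's rule: (h/3)[f(x₀) + 4f(x₁) + 2f(x₂) + ... + f(xₙ)]

x_0 = 2.0000, f(x_0) = 4.000000, coefficient = 1
x_1 = 2.2750, f(x_1) = 5.175625, coefficient = 4
x_2 = 2.5500, f(x_2) = 6.502500, coefficient = 2
x_3 = 2.8250, f(x_3) = 7.980625, coefficient = 4
x_4 = 3.1000, f(x_4) = 9.610000, coefficient = 2
x_5 = 3.3750, f(x_5) = 11.390625, coefficient = 4
x_6 = 3.6500, f(x_6) = 13.322500, coefficient = 2
x_7 = 3.9250, f(x_7) = 15.405625, coefficient = 4
x_8 = 4.2000, f(x_8) = 17.640000, coefficient = 2
x_9 = 4.4750, f(x_9) = 20.025625, coefficient = 4
x_10 = 4.7500, f(x_10) = 22.562500, coefficient = 1

I ≈ (0.275000/3) × 360.625000 = 33.057292
Exact value: 33.057292
Error: 0.000000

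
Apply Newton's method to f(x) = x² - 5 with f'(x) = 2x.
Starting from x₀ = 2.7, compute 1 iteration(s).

f(x) = x² - 5
f'(x) = 2x
x₀ = 2.7

Newton-Raphson formula: x_{n+1} = x_n - f(x_n)/f'(x_n)

Iteration 1:
  f(2.700000) = 2.290000
  f'(2.700000) = 5.400000
  x_1 = 2.700000 - 2.290000/5.400000 = 2.275926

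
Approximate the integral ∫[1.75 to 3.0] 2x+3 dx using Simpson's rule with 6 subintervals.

f(x) = 2x+3
a = 1.75, b = 3.0, n = 6
h = (b - a)/n = 0.208333

Simpson's rule: (h/3)[f(x₀) + 4f(x₁) + 2f(x₂) + ... + f(xₙ)]

x_0 = 1.7500, f(x_0) = 6.500000, coefficient = 1
x_1 = 1.9583, f(x_1) = 6.916667, coefficient = 4
x_2 = 2.1667, f(x_2) = 7.333333, coefficient = 2
x_3 = 2.3750, f(x_3) = 7.750000, coefficient = 4
x_4 = 2.5833, f(x_4) = 8.166667, coefficient = 2
x_5 = 2.7917, f(x_5) = 8.583333, coefficient = 4
x_6 = 3.0000, f(x_6) = 9.000000, coefficient = 1

I ≈ (0.208333/3) × 139.500000 = 9.687500
Exact value: 9.687500
Error: 0.000000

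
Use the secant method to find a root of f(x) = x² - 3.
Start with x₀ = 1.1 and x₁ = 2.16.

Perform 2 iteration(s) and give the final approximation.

f(x) = x² - 3
x₀ = 1.1, x₁ = 2.16

Secant formula: x_{n+1} = x_n - f(x_n)(x_n - x_{n-1})/(f(x_n) - f(x_{n-1}))

Iteration 1:
  f(1.100000) = -1.790000
  f(2.160000) = 1.665600
  x_2 = 2.160000 - 1.665600×(2.160000 - 1.100000)/(1.665600 - (-1.790000))
       = 1.649080
Iteration 2:
  f(2.160000) = 1.665600
  f(1.649080) = -0.280536
  x_3 = 1.649080 - (-0.280536)×(1.649080 - 2.160000)/(-0.280536 - 1.665600)
       = 1.722729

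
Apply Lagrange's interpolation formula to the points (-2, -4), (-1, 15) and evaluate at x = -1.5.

Lagrange interpolation formula:
P(x) = Σ yᵢ × Lᵢ(x)
where Lᵢ(x) = Π_{j≠i} (x - xⱼ)/(xᵢ - xⱼ)

L_0(-1.5) = (-1.5 - (-1))/(-2 - (-1)) = 0.500000
L_1(-1.5) = (-1.5 - (-2))/(-1 - (-2)) = 0.500000

P(-1.5) = (-4)×L_0(-1.5) + 15×L_1(-1.5)
P(-1.5) = 5.500000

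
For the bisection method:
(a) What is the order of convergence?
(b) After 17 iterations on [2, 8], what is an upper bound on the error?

(a) Bisection has linear (order 1) convergence; the error is halved each step.

(b) Error bound = (b-a)/2^n = (8 - 2)/2^{17}
    = 6/2^{17}

(a) 1 (linear); (b) error ≤ 4.58e-05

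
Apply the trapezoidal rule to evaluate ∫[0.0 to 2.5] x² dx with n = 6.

f(x) = x²
a = 0.0, b = 2.5, n = 6
h = (b - a)/n = 0.416667

Trapezoidal rule: (h/2)[f(x₀) + 2f(x₁) + 2f(x₂) + ... + f(xₙ)]

x_0 = 0.0000, f(x_0) = 0.000000, coefficient = 1
x_1 = 0.4167, f(x_1) = 0.173611, coefficient = 2
x_2 = 0.8333, f(x_2) = 0.694444, coefficient = 2
x_3 = 1.2500, f(x_3) = 1.562500, coefficient = 2
x_4 = 1.6667, f(x_4) = 2.777778, coefficient = 2
x_5 = 2.0833, f(x_5) = 4.340278, coefficient = 2
x_6 = 2.5000, f(x_6) = 6.250000, coefficient = 1

I ≈ (0.416667/2) × 25.347222 = 5.280671
Exact value: 5.208333
Error: 0.072338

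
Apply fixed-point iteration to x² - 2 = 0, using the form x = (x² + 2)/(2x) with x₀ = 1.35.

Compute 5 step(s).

Equation: x² - 2 = 0
Fixed-point form: x = (x² + 2)/(2x)
x₀ = 1.35

x_1 = g(1.350000) = 1.415741
x_2 = g(1.415741) = 1.414214
x_3 = g(1.414214) = 1.414214
x_4 = g(1.414214) = 1.414214
x_5 = g(1.414214) = 1.414214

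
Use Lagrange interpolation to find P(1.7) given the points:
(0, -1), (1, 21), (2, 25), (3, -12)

Lagrange interpolation formula:
P(x) = Σ yᵢ × Lᵢ(x)
where Lᵢ(x) = Π_{j≠i} (x - xⱼ)/(xᵢ - xⱼ)

L_0(1.7) = (1.7 - 1)/(0 - 1) × (1.7 - 2)/(0 - 2) × (1.7 - 3)/(0 - 3) = -0.045500
L_1(1.7) = (1.7 - 0)/(1 - 0) × (1.7 - 2)/(1 - 2) × (1.7 - 3)/(1 - 3) = 0.331500
L_2(1.7) = (1.7 - 0)/(2 - 0) × (1.7 - 1)/(2 - 1) × (1.7 - 3)/(2 - 3) = 0.773500
L_3(1.7) = (1.7 - 0)/(3 - 0) × (1.7 - 1)/(3 - 1) × (1.7 - 2)/(3 - 2) = -0.059500

P(1.7) = (-1)×L_0(1.7) + 21×L_1(1.7) + 25×L_2(1.7) + (-12)×L_3(1.7)
P(1.7) = 27.058500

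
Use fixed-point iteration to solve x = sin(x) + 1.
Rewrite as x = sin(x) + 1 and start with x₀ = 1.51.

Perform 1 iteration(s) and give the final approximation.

Equation: x = sin(x) + 1
Fixed-point form: x = sin(x) + 1
x₀ = 1.51

x_1 = g(1.510000) = 1.998152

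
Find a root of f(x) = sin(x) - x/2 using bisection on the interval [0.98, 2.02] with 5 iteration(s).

f(x) = sin(x) - x/2
Initial interval: [0.98, 2.02]

Iteration 1:
  c_1 = (0.980000 + 2.020000)/2 = 1.500000
  f(c_1) = f(1.500000) = 0.247495
  f(a) × f(c) ≥ 0, new interval: [1.500000, 2.020000]
Iteration 2:
  c_2 = (1.500000 + 2.020000)/2 = 1.760000
  f(c_2) = f(1.760000) = 0.102154
  f(a) × f(c) ≥ 0, new interval: [1.760000, 2.020000]
Iteration 3:
  c_3 = (1.760000 + 2.020000)/2 = 1.890000
  f(c_3) = f(1.890000) = 0.004486
  f(a) × f(c) ≥ 0, new interval: [1.890000, 2.020000]
Iteration 4:
  c_4 = (1.890000 + 2.020000)/2 = 1.955000
  f(c_4) = f(1.955000) = -0.050403
  f(a) × f(c) < 0, new interval: [1.890000, 1.955000]
Iteration 5:
  c_5 = (1.890000 + 1.955000)/2 = 1.922500
  f(c_5) = f(1.922500) = -0.022463
  f(a) × f(c) < 0, new interval: [1.890000, 1.922500]

After 5 iteration(s), the approximation is c_5 = 1.922500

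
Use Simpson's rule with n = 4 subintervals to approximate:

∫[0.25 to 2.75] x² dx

f(x) = x²
a = 0.25, b = 2.75, n = 4
h = (b - a)/n = 0.625000

Simpson's rule: (h/3)[f(x₀) + 4f(x₁) + 2f(x₂) + ... + f(xₙ)]

x_0 = 0.2500, f(x_0) = 0.062500, coefficient = 1
x_1 = 0.8750, f(x_1) = 0.765625, coefficient = 4
x_2 = 1.5000, f(x_2) = 2.250000, coefficient = 2
x_3 = 2.1250, f(x_3) = 4.515625, coefficient = 4
x_4 = 2.7500, f(x_4) = 7.562500, coefficient = 1

I ≈ (0.625000/3) × 33.250000 = 6.927083
Exact value: 6.927083
Error: 0.000000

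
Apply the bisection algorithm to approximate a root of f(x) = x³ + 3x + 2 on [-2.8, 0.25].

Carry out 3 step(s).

f(x) = x³ + 3x + 2
Initial interval: [-2.8, 0.25]

Iteration 1:
  c_1 = (-2.800000 + 0.250000)/2 = -1.275000
  f(c_1) = f(-1.275000) = -3.897672
  f(a) × f(c) ≥ 0, new interval: [-1.275000, 0.250000]
Iteration 2:
  c_2 = (-1.275000 + 0.250000)/2 = -0.512500
  f(c_2) = f(-0.512500) = 0.327889
  f(a) × f(c) < 0, new interval: [-1.275000, -0.512500]
Iteration 3:
  c_3 = (-1.275000 + (-0.512500))/2 = -0.893750
  f(c_3) = f(-0.893750) = -1.395168
  f(a) × f(c) ≥ 0, new interval: [-0.893750, -0.512500]

After 3 iteration(s), the approximation is c_3 = -0.893750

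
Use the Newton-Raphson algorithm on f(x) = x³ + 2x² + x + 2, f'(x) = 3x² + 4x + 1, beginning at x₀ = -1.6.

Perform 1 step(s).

f(x) = x³ + 2x² + x + 2
f'(x) = 3x² + 4x + 1
x₀ = -1.6

Newton-Raphson formula: x_{n+1} = x_n - f(x_n)/f'(x_n)

Iteration 1:
  f(-1.600000) = 1.424000
  f'(-1.600000) = 2.280000
  x_1 = -1.600000 - 1.424000/2.280000 = -2.224561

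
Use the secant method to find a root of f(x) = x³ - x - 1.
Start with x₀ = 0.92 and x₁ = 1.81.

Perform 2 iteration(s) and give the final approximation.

f(x) = x³ - x - 1
x₀ = 0.92, x₁ = 1.81

Secant formula: x_{n+1} = x_n - f(x_n)(x_n - x_{n-1})/(f(x_n) - f(x_{n-1}))

Iteration 1:
  f(0.920000) = -1.141312
  f(1.810000) = 3.119741
  x_2 = 1.810000 - 3.119741×(1.810000 - 0.920000)/(3.119741 - (-1.141312))
       = 1.158384
Iteration 2:
  f(1.810000) = 3.119741
  f(1.158384) = -0.604002
  x_3 = 1.158384 - (-0.604002)×(1.158384 - 1.810000)/(-0.604002 - 3.119741)
       = 1.264078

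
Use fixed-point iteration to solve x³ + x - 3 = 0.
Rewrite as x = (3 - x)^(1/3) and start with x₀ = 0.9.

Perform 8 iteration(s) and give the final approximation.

Equation: x³ + x - 3 = 0
Fixed-point form: x = (3 - x)^(1/3)
x₀ = 0.9

x_1 = g(0.900000) = 1.280579
x_2 = g(1.280579) = 1.198011
x_3 = g(1.198011) = 1.216888
x_4 = g(1.216888) = 1.212624
x_5 = g(1.212624) = 1.213590
x_6 = g(1.213590) = 1.213371
x_7 = g(1.213371) = 1.213421
x_8 = g(1.213421) = 1.213410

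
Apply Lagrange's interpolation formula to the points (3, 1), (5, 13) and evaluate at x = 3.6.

Lagrange interpolation formula:
P(x) = Σ yᵢ × Lᵢ(x)
where Lᵢ(x) = Π_{j≠i} (x - xⱼ)/(xᵢ - xⱼ)

L_0(3.6) = (3.6 - 5)/(3 - 5) = 0.700000
L_1(3.6) = (3.6 - 3)/(5 - 3) = 0.300000

P(3.6) = 1×L_0(3.6) + 13×L_1(3.6)
P(3.6) = 4.600000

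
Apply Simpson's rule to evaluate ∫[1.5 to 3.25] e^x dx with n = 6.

f(x) = e^x
a = 1.5, b = 3.25, n = 6
h = (b - a)/n = 0.291667

Simpson's rule: (h/3)[f(x₀) + 4f(x₁) + 2f(x₂) + ... + f(xₙ)]

x_0 = 1.5000, f(x_0) = 4.481689, coefficient = 1
x_1 = 1.7917, f(x_1) = 5.999443, coefficient = 4
x_2 = 2.0833, f(x_2) = 8.031195, coefficient = 2
x_3 = 2.3750, f(x_3) = 10.751013, coefficient = 4
x_4 = 2.6667, f(x_4) = 14.391916, coefficient = 2
x_5 = 2.9583, f(x_5) = 19.265835, coefficient = 4
x_6 = 3.2500, f(x_6) = 25.790340, coefficient = 1

I ≈ (0.291667/3) × 219.183418 = 21.309499
Exact value: 21.308651
Error: 0.000848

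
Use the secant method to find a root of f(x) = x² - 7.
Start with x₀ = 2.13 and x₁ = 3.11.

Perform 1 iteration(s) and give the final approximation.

f(x) = x² - 7
x₀ = 2.13, x₁ = 3.11

Secant formula: x_{n+1} = x_n - f(x_n)(x_n - x_{n-1})/(f(x_n) - f(x_{n-1}))

Iteration 1:
  f(2.130000) = -2.463100
  f(3.110000) = 2.672100
  x_2 = 3.110000 - 2.672100×(3.110000 - 2.130000)/(2.672100 - (-2.463100))
       = 2.600057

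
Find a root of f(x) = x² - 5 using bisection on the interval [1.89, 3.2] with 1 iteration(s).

f(x) = x² - 5
Initial interval: [1.89, 3.2]

Iteration 1:
  c_1 = (1.890000 + 3.200000)/2 = 2.545000
  f(c_1) = f(2.545000) = 1.477025
  f(a) × f(c) < 0, new interval: [1.890000, 2.545000]

After 1 iteration(s), the approximation is c_1 = 2.545000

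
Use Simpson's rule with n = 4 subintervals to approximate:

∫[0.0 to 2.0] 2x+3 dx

f(x) = 2x+3
a = 0.0, b = 2.0, n = 4
h = (b - a)/n = 0.500000

Simpson's rule: (h/3)[f(x₀) + 4f(x₁) + 2f(x₂) + ... + f(xₙ)]

x_0 = 0.0000, f(x_0) = 3.000000, coefficient = 1
x_1 = 0.5000, f(x_1) = 4.000000, coefficient = 4
x_2 = 1.0000, f(x_2) = 5.000000, coefficient = 2
x_3 = 1.5000, f(x_3) = 6.000000, coefficient = 4
x_4 = 2.0000, f(x_4) = 7.000000, coefficient = 1

I ≈ (0.500000/3) × 60.000000 = 10.000000
Exact value: 10.000000
Error: 0.000000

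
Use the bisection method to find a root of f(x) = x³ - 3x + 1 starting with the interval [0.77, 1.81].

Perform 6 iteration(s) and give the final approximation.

f(x) = x³ - 3x + 1
Initial interval: [0.77, 1.81]

Iteration 1:
  c_1 = (0.770000 + 1.810000)/2 = 1.290000
  f(c_1) = f(1.290000) = -0.723311
  f(a) × f(c) ≥ 0, new interval: [1.290000, 1.810000]
Iteration 2:
  c_2 = (1.290000 + 1.810000)/2 = 1.550000
  f(c_2) = f(1.550000) = 0.073875
  f(a) × f(c) < 0, new interval: [1.290000, 1.550000]
Iteration 3:
  c_3 = (1.290000 + 1.550000)/2 = 1.420000
  f(c_3) = f(1.420000) = -0.396712
  f(a) × f(c) ≥ 0, new interval: [1.420000, 1.550000]
Iteration 4:
  c_4 = (1.420000 + 1.550000)/2 = 1.485000
  f(c_4) = f(1.485000) = -0.180241
  f(a) × f(c) ≥ 0, new interval: [1.485000, 1.550000]
Iteration 5:
  c_5 = (1.485000 + 1.550000)/2 = 1.517500
  f(c_5) = f(1.517500) = -0.057992
  f(a) × f(c) ≥ 0, new interval: [1.517500, 1.550000]
Iteration 6:
  c_6 = (1.517500 + 1.550000)/2 = 1.533750
  f(c_6) = f(1.533750) = 0.006727
  f(a) × f(c) < 0, new interval: [1.517500, 1.533750]

After 6 iteration(s), the approximation is c_6 = 1.533750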